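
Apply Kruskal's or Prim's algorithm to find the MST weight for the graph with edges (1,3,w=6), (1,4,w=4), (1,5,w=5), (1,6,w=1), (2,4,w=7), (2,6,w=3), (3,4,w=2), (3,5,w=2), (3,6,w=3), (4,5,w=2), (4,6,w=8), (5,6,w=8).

Apply Kruskal's algorithm (sort edges by weight, add if no cycle):

Sorted edges by weight:
  (1,6) w=1
  (3,5) w=2
  (3,4) w=2
  (4,5) w=2
  (2,6) w=3
  (3,6) w=3
  (1,4) w=4
  (1,5) w=5
  (1,3) w=6
  (2,4) w=7
  (4,6) w=8
  (5,6) w=8

Add edge (1,6) w=1 -- no cycle. Running total: 1
Add edge (3,5) w=2 -- no cycle. Running total: 3
Add edge (3,4) w=2 -- no cycle. Running total: 5
Skip edge (4,5) w=2 -- would create cycle
Add edge (2,6) w=3 -- no cycle. Running total: 8
Add edge (3,6) w=3 -- no cycle. Running total: 11

MST edges: (1,6,w=1), (3,5,w=2), (3,4,w=2), (2,6,w=3), (3,6,w=3)
Total MST weight: 1 + 2 + 2 + 3 + 3 = 11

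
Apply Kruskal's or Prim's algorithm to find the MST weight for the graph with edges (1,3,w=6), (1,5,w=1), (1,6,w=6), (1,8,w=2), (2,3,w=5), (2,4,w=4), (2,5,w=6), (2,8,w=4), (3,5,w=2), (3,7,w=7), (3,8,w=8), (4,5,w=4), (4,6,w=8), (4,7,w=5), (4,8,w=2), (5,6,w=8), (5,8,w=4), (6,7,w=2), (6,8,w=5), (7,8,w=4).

Apply Kruskal's algorithm (sort edges by weight, add if no cycle):

Sorted edges by weight:
  (1,5) w=1
  (1,8) w=2
  (3,5) w=2
  (4,8) w=2
  (6,7) w=2
  (2,8) w=4
  (2,4) w=4
  (4,5) w=4
  (5,8) w=4
  (7,8) w=4
  (2,3) w=5
  (4,7) w=5
  (6,8) w=5
  (1,3) w=6
  (1,6) w=6
  (2,5) w=6
  (3,7) w=7
  (3,8) w=8
  (4,6) w=8
  (5,6) w=8

Add edge (1,5) w=1 -- no cycle. Running total: 1
Add edge (1,8) w=2 -- no cycle. Running total: 3
Add edge (3,5) w=2 -- no cycle. Running total: 5
Add edge (4,8) w=2 -- no cycle. Running total: 7
Add edge (6,7) w=2 -- no cycle. Running total: 9
Add edge (2,8) w=4 -- no cycle. Running total: 13
Skip edge (2,4) w=4 -- would create cycle
Skip edge (4,5) w=4 -- would create cycle
Skip edge (5,8) w=4 -- would create cycle
Add edge (7,8) w=4 -- no cycle. Running total: 17

MST edges: (1,5,w=1), (1,8,w=2), (3,5,w=2), (4,8,w=2), (6,7,w=2), (2,8,w=4), (7,8,w=4)
Total MST weight: 1 + 2 + 2 + 2 + 2 + 4 + 4 = 17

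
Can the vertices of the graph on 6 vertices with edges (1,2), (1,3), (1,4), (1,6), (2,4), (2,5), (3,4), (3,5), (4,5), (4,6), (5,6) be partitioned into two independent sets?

Step 1: Attempt 2-coloring using BFS:
  Start at vertex 1, assign color 0
  Color vertex 2 with color 1 (neighbor of 1)
  Color vertex 3 with color 1 (neighbor of 1)
  Color vertex 4 with color 1 (neighbor of 1)
  Color vertex 6 with color 1 (neighbor of 1)

Step 2: Conflict found! Vertices 2 and 4 are adjacent but have the same color.
This means the graph contains an odd cycle.

The graph is NOT bipartite.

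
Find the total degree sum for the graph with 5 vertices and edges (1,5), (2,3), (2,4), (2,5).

Step 1: Count edges incident to each vertex:
  deg(1) = 1 (neighbors: 5)
  deg(2) = 3 (neighbors: 3, 4, 5)
  deg(3) = 1 (neighbors: 2)
  deg(4) = 1 (neighbors: 2)
  deg(5) = 2 (neighbors: 1, 2)

Step 2: Sum all degrees:
  1 + 3 + 1 + 1 + 2 = 8

Verification: sum of degrees = 2 * |E| = 2 * 4 = 8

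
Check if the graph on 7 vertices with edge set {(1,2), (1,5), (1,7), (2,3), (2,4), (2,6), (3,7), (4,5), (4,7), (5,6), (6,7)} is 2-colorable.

Step 1: Attempt 2-coloring using BFS:
  Start at vertex 1, assign color 0
  Color vertex 2 with color 1 (neighbor of 1)
  Color vertex 5 with color 1 (neighbor of 1)
  Color vertex 7 with color 1 (neighbor of 1)
  Color vertex 3 with color 0 (neighbor of 2)
  Color vertex 4 with color 0 (neighbor of 2)
  Color vertex 6 with color 0 (neighbor of 2)

Step 2: 2-coloring succeeded. No conflicts found.
  Set A (color 0): {1, 3, 4, 6}
  Set B (color 1): {2, 5, 7}

The graph is bipartite with partition {1, 3, 4, 6}, {2, 5, 7}.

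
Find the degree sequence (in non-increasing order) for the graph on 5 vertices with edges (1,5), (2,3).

Step 1: Count edges incident to each vertex:
  deg(1) = 1 (neighbors: 5)
  deg(2) = 1 (neighbors: 3)
  deg(3) = 1 (neighbors: 2)
  deg(4) = 0 (neighbors: none)
  deg(5) = 1 (neighbors: 1)

Step 2: Sort degrees in non-increasing order:
  Degrees: [1, 1, 1, 0, 1] -> sorted: [1, 1, 1, 1, 0]

Degree sequence: [1, 1, 1, 1, 0]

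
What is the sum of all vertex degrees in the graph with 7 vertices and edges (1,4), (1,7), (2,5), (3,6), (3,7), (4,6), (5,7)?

Step 1: Count edges incident to each vertex:
  deg(1) = 2 (neighbors: 4, 7)
  deg(2) = 1 (neighbors: 5)
  deg(3) = 2 (neighbors: 6, 7)
  deg(4) = 2 (neighbors: 1, 6)
  deg(5) = 2 (neighbors: 2, 7)
  deg(6) = 2 (neighbors: 3, 4)
  deg(7) = 3 (neighbors: 1, 3, 5)

Step 2: Sum all degrees:
  2 + 1 + 2 + 2 + 2 + 2 + 3 = 14

Verification: sum of degrees = 2 * |E| = 2 * 7 = 14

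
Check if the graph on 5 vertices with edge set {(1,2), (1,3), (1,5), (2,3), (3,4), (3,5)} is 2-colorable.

Step 1: Attempt 2-coloring using BFS:
  Start at vertex 1, assign color 0
  Color vertex 2 with color 1 (neighbor of 1)
  Color vertex 3 with color 1 (neighbor of 1)
  Color vertex 5 with color 1 (neighbor of 1)

Step 2: Conflict found! Vertices 2 and 3 are adjacent but have the same color.
This means the graph contains an odd cycle.

The graph is NOT bipartite.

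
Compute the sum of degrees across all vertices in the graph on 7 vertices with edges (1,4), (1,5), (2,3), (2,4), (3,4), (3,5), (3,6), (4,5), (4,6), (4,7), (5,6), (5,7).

Step 1: Count edges incident to each vertex:
  deg(1) = 2 (neighbors: 4, 5)
  deg(2) = 2 (neighbors: 3, 4)
  deg(3) = 4 (neighbors: 2, 4, 5, 6)
  deg(4) = 6 (neighbors: 1, 2, 3, 5, 6, 7)
  deg(5) = 5 (neighbors: 1, 3, 4, 6, 7)
  deg(6) = 3 (neighbors: 3, 4, 5)
  deg(7) = 2 (neighbors: 4, 5)

Step 2: Sum all degrees:
  2 + 2 + 4 + 6 + 5 + 3 + 2 = 24

Verification: sum of degrees = 2 * |E| = 2 * 12 = 24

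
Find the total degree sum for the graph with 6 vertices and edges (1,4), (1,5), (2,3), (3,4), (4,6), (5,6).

Step 1: Count edges incident to each vertex:
  deg(1) = 2 (neighbors: 4, 5)
  deg(2) = 1 (neighbors: 3)
  deg(3) = 2 (neighbors: 2, 4)
  deg(4) = 3 (neighbors: 1, 3, 6)
  deg(5) = 2 (neighbors: 1, 6)
  deg(6) = 2 (neighbors: 4, 5)

Step 2: Sum all degrees:
  2 + 1 + 2 + 3 + 2 + 2 = 12

Verification: sum of degrees = 2 * |E| = 2 * 6 = 12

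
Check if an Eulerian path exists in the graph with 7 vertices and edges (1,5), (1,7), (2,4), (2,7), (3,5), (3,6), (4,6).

Step 1: Find the degree of each vertex:
  deg(1) = 2
  deg(2) = 2
  deg(3) = 2
  deg(4) = 2
  deg(5) = 2
  deg(6) = 2
  deg(7) = 2

Step 2: Count vertices with odd degree:
  All vertices have even degree (0 odd-degree vertices)

Step 3: Apply Euler's theorem:
  - Eulerian circuit exists iff graph is connected and all vertices have even degree
  - Eulerian path exists iff graph is connected and has 0 or 2 odd-degree vertices

Graph is connected with 0 odd-degree vertices.
Both Eulerian circuit and Eulerian path exist.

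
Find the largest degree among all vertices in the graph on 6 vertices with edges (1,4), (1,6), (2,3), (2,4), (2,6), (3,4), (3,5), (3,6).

Step 1: Count edges incident to each vertex:
  deg(1) = 2 (neighbors: 4, 6)
  deg(2) = 3 (neighbors: 3, 4, 6)
  deg(3) = 4 (neighbors: 2, 4, 5, 6)
  deg(4) = 3 (neighbors: 1, 2, 3)
  deg(5) = 1 (neighbors: 3)
  deg(6) = 3 (neighbors: 1, 2, 3)

Step 2: Find maximum:
  max(2, 3, 4, 3, 1, 3) = 4 (vertex 3)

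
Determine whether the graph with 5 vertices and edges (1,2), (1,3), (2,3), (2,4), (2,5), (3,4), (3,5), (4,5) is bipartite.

Step 1: Attempt 2-coloring using BFS:
  Start at vertex 1, assign color 0
  Color vertex 2 with color 1 (neighbor of 1)
  Color vertex 3 with color 1 (neighbor of 1)

Step 2: Conflict found! Vertices 2 and 3 are adjacent but have the same color.
This means the graph contains an odd cycle.

The graph is NOT bipartite.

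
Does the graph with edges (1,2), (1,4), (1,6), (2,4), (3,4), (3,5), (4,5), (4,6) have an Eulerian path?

Step 1: Find the degree of each vertex:
  deg(1) = 3
  deg(2) = 2
  deg(3) = 2
  deg(4) = 5
  deg(5) = 2
  deg(6) = 2

Step 2: Count vertices with odd degree:
  Odd-degree vertices: 1, 4 (2 total)

Step 3: Apply Euler's theorem:
  - Eulerian circuit exists iff graph is connected and all vertices have even degree
  - Eulerian path exists iff graph is connected and has 0 or 2 odd-degree vertices

Graph is connected with exactly 2 odd-degree vertices (1, 4).
Eulerian path exists (starting and ending at the odd-degree vertices), but no Eulerian circuit.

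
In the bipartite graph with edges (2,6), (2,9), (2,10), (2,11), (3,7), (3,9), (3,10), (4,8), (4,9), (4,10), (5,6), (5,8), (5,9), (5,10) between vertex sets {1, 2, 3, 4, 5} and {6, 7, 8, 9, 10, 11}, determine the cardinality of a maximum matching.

Step 1: List the neighbors of each left vertex:
  1: (none)
  2: 6, 9, 10, 11
  3: 7, 9, 10
  4: 8, 9, 10
  5: 6, 8, 9, 10

Step 2: Greedily match left vertices, then look for augmenting paths:
  Match 2 -- 6
  Match 3 -- 7
  Match 4 -- 8
  Match 5 -- 9
  No augmenting path remains.

Step 3: Verify this is maximum:
  Matching has size 4. The vertex set {2, 3, 4, 5} covers every edge and has size 4; any matching has at most one edge per cover vertex, so 4 is maximum (König's theorem).

Maximum matching: {(2,6), (3,7), (4,8), (5,9)}
Size: 4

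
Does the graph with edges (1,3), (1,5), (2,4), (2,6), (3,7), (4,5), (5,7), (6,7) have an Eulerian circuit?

Step 1: Find the degree of each vertex:
  deg(1) = 2
  deg(2) = 2
  deg(3) = 2
  deg(4) = 2
  deg(5) = 3
  deg(6) = 2
  deg(7) = 3

Step 2: Count vertices with odd degree:
  Odd-degree vertices: 5, 7 (2 total)

Step 3: Apply Euler's theorem:
  - Eulerian circuit exists iff graph is connected and all vertices have even degree
  - Eulerian path exists iff graph is connected and has 0 or 2 odd-degree vertices

Graph is connected with exactly 2 odd-degree vertices (5, 7).
Eulerian path exists (starting and ending at the odd-degree vertices), but no Eulerian circuit.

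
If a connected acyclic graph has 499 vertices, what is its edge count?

A tree on n vertices always has exactly n - 1 edges.
For n = 499: edges = 499 - 1 = 498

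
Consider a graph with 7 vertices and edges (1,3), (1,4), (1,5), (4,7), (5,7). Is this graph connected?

Step 1: Build adjacency list from edges:
  1: 3, 4, 5
  2: (none)
  3: 1
  4: 1, 7
  5: 1, 7
  6: (none)
  7: 4, 5

Step 2: Run BFS/DFS from vertex 1:
  Visited: {1, 3, 4, 5, 7}
  Reached 5 of 7 vertices

Step 3: Only 5 of 7 vertices reached. Graph is disconnected.
Connected components: {1, 3, 4, 5, 7}, {2}, {6}
Answer: No, the graph is not connected (3 components).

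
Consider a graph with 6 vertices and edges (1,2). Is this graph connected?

Step 1: Build adjacency list from edges:
  1: 2
  2: 1
  3: (none)
  4: (none)
  5: (none)
  6: (none)

Step 2: Run BFS/DFS from vertex 1:
  Visited: {1, 2}
  Reached 2 of 6 vertices

Step 3: Only 2 of 6 vertices reached. Graph is disconnected.
Connected components: {1, 2}, {3}, {4}, {5}, {6}
Answer: No, the graph is not connected (5 components).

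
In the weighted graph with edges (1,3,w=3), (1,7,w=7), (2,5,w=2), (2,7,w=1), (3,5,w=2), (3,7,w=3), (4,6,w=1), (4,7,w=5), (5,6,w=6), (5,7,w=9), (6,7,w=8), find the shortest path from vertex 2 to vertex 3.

Step 1: Build adjacency list with weights:
  1: 3(w=3), 7(w=7)
  2: 5(w=2), 7(w=1)
  3: 1(w=3), 5(w=2), 7(w=3)
  4: 6(w=1), 7(w=5)
  5: 2(w=2), 3(w=2), 6(w=6), 7(w=9)
  6: 4(w=1), 5(w=6), 7(w=8)
  7: 1(w=7), 2(w=1), 3(w=3), 4(w=5), 5(w=9), 6(w=8)

Step 2: Apply Dijkstra's algorithm from vertex 2:
  Visit vertex 2 (distance=0)
    Update dist[5] = 2
    Update dist[7] = 1
  Visit vertex 7 (distance=1)
    Update dist[1] = 8
    Update dist[3] = 4
    Update dist[4] = 6
    Update dist[6] = 9
  Visit vertex 5 (distance=2)
    Update dist[6] = 8
  Visit vertex 3 (distance=4)
    Update dist[1] = 7

Step 3: Shortest path: 2 -> 7 -> 3
Total weight: 1 + 3 = 4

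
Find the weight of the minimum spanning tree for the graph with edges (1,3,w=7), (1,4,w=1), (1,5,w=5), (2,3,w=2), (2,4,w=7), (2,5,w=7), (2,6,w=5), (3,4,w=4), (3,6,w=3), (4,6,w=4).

Apply Kruskal's algorithm (sort edges by weight, add if no cycle):

Sorted edges by weight:
  (1,4) w=1
  (2,3) w=2
  (3,6) w=3
  (3,4) w=4
  (4,6) w=4
  (1,5) w=5
  (2,6) w=5
  (1,3) w=7
  (2,5) w=7
  (2,4) w=7

Add edge (1,4) w=1 -- no cycle. Running total: 1
Add edge (2,3) w=2 -- no cycle. Running total: 3
Add edge (3,6) w=3 -- no cycle. Running total: 6
Add edge (3,4) w=4 -- no cycle. Running total: 10
Skip edge (4,6) w=4 -- would create cycle
Add edge (1,5) w=5 -- no cycle. Running total: 15

MST edges: (1,4,w=1), (2,3,w=2), (3,6,w=3), (3,4,w=4), (1,5,w=5)
Total MST weight: 1 + 2 + 3 + 4 + 5 = 15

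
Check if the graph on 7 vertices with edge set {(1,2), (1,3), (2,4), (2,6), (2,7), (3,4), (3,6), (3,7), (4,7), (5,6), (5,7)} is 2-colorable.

Step 1: Attempt 2-coloring using BFS:
  Start at vertex 1, assign color 0
  Color vertex 2 with color 1 (neighbor of 1)
  Color vertex 3 with color 1 (neighbor of 1)
  Color vertex 4 with color 0 (neighbor of 2)
  Color vertex 6 with color 0 (neighbor of 2)
  Color vertex 7 with color 0 (neighbor of 2)

Step 2: Conflict found! Vertices 4 and 7 are adjacent but have the same color.
This means the graph contains an odd cycle.

The graph is NOT bipartite.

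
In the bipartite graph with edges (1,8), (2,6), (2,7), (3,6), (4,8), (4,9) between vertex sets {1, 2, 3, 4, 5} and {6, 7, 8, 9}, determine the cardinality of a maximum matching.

Step 1: List the neighbors of each left vertex:
  1: 8
  2: 6, 7
  3: 6
  4: 8, 9
  5: (none)

Step 2: Greedily match left vertices, then look for augmenting paths:
  Match 1 -- 8
  Match 2 -- 7
  Match 3 -- 6
  Match 4 -- 9
  No augmenting path remains.

Step 3: Verify this is maximum:
  Matching size 4 = min(|L|, |R|) = min(5, 4), which is an upper bound, so this matching is maximum.

Maximum matching: {(1,8), (2,7), (3,6), (4,9)}
Size: 4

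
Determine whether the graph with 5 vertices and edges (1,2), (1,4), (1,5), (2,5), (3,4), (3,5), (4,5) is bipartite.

Step 1: Attempt 2-coloring using BFS:
  Start at vertex 1, assign color 0
  Color vertex 2 with color 1 (neighbor of 1)
  Color vertex 4 with color 1 (neighbor of 1)
  Color vertex 5 with color 1 (neighbor of 1)

Step 2: Conflict found! Vertices 2 and 5 are adjacent but have the same color.
This means the graph contains an odd cycle.

The graph is NOT bipartite.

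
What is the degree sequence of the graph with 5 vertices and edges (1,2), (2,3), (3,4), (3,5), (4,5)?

Step 1: Count edges incident to each vertex:
  deg(1) = 1 (neighbors: 2)
  deg(2) = 2 (neighbors: 1, 3)
  deg(3) = 3 (neighbors: 2, 4, 5)
  deg(4) = 2 (neighbors: 3, 5)
  deg(5) = 2 (neighbors: 3, 4)

Step 2: Sort degrees in non-increasing order:
  Degrees: [1, 2, 3, 2, 2] -> sorted: [3, 2, 2, 2, 1]

Degree sequence: [3, 2, 2, 2, 1]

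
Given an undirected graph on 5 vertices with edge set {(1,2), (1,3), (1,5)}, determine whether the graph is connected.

Step 1: Build adjacency list from edges:
  1: 2, 3, 5
  2: 1
  3: 1
  4: (none)
  5: 1

Step 2: Run BFS/DFS from vertex 1:
  Visited: {1, 2, 3, 5}
  Reached 4 of 5 vertices

Step 3: Only 4 of 5 vertices reached. Graph is disconnected.
Connected components: {1, 2, 3, 5}, {4}
Answer: No, the graph is not connected (2 components).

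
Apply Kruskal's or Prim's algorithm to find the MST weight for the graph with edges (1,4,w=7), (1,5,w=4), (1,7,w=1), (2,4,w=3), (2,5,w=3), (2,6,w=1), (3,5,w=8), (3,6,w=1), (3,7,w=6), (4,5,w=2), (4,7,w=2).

Apply Kruskal's algorithm (sort edges by weight, add if no cycle):

Sorted edges by weight:
  (1,7) w=1
  (2,6) w=1
  (3,6) w=1
  (4,7) w=2
  (4,5) w=2
  (2,4) w=3
  (2,5) w=3
  (1,5) w=4
  (3,7) w=6
  (1,4) w=7
  (3,5) w=8

Add edge (1,7) w=1 -- no cycle. Running total: 1
Add edge (2,6) w=1 -- no cycle. Running total: 2
Add edge (3,6) w=1 -- no cycle. Running total: 3
Add edge (4,7) w=2 -- no cycle. Running total: 5
Add edge (4,5) w=2 -- no cycle. Running total: 7
Add edge (2,4) w=3 -- no cycle. Running total: 10

MST edges: (1,7,w=1), (2,6,w=1), (3,6,w=1), (4,7,w=2), (4,5,w=2), (2,4,w=3)
Total MST weight: 1 + 1 + 1 + 2 + 2 + 3 = 10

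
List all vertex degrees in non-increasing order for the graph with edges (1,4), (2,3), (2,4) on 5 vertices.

Step 1: Count edges incident to each vertex:
  deg(1) = 1 (neighbors: 4)
  deg(2) = 2 (neighbors: 3, 4)
  deg(3) = 1 (neighbors: 2)
  deg(4) = 2 (neighbors: 1, 2)
  deg(5) = 0 (neighbors: none)

Step 2: Sort degrees in non-increasing order:
  Degrees: [1, 2, 1, 2, 0] -> sorted: [2, 2, 1, 1, 0]

Degree sequence: [2, 2, 1, 1, 0]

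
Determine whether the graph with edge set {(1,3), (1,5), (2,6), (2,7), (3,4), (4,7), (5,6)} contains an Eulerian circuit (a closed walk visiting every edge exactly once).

Step 1: Find the degree of each vertex:
  deg(1) = 2
  deg(2) = 2
  deg(3) = 2
  deg(4) = 2
  deg(5) = 2
  deg(6) = 2
  deg(7) = 2

Step 2: Count vertices with odd degree:
  All vertices have even degree (0 odd-degree vertices)

Step 3: Apply Euler's theorem:
  - Eulerian circuit exists iff graph is connected and all vertices have even degree
  - Eulerian path exists iff graph is connected and has 0 or 2 odd-degree vertices

Graph is connected with 0 odd-degree vertices.
Both Eulerian circuit and Eulerian path exist.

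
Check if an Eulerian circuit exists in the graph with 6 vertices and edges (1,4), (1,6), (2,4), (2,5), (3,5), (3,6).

Step 1: Find the degree of each vertex:
  deg(1) = 2
  deg(2) = 2
  deg(3) = 2
  deg(4) = 2
  deg(5) = 2
  deg(6) = 2

Step 2: Count vertices with odd degree:
  All vertices have even degree (0 odd-degree vertices)

Step 3: Apply Euler's theorem:
  - Eulerian circuit exists iff graph is connected and all vertices have even degree
  - Eulerian path exists iff graph is connected and has 0 or 2 odd-degree vertices

Graph is connected with 0 odd-degree vertices.
Both Eulerian circuit and Eulerian path exist.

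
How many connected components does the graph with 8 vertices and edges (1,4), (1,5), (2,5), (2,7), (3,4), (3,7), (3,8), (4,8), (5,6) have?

Step 1: Build adjacency list from edges:
  1: 4, 5
  2: 5, 7
  3: 4, 7, 8
  4: 1, 3, 8
  5: 1, 2, 6
  6: 5
  7: 2, 3
  8: 3, 4

Step 2: Run BFS/DFS from vertex 1:
  Visited: {1, 4, 5, 3, 8, 2, 6, 7}
  Reached 8 of 8 vertices

Step 3: All 8 vertices reached from vertex 1, so the graph is connected.
Number of connected components: 1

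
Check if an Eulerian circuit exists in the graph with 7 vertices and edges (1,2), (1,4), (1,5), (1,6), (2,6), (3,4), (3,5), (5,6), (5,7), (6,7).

Step 1: Find the degree of each vertex:
  deg(1) = 4
  deg(2) = 2
  deg(3) = 2
  deg(4) = 2
  deg(5) = 4
  deg(6) = 4
  deg(7) = 2

Step 2: Count vertices with odd degree:
  All vertices have even degree (0 odd-degree vertices)

Step 3: Apply Euler's theorem:
  - Eulerian circuit exists iff graph is connected and all vertices have even degree
  - Eulerian path exists iff graph is connected and has 0 or 2 odd-degree vertices

Graph is connected with 0 odd-degree vertices.
Both Eulerian circuit and Eulerian path exist.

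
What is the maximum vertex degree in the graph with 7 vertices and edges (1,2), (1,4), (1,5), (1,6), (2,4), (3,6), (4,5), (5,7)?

Step 1: Count edges incident to each vertex:
  deg(1) = 4 (neighbors: 2, 4, 5, 6)
  deg(2) = 2 (neighbors: 1, 4)
  deg(3) = 1 (neighbors: 6)
  deg(4) = 3 (neighbors: 1, 2, 5)
  deg(5) = 3 (neighbors: 1, 4, 7)
  deg(6) = 2 (neighbors: 1, 3)
  deg(7) = 1 (neighbors: 5)

Step 2: Find maximum:
  max(4, 2, 1, 3, 3, 2, 1) = 4 (vertex 1)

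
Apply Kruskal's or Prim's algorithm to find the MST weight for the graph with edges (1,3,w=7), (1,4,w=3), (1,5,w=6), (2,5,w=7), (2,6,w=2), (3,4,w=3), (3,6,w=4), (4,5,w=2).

Apply Kruskal's algorithm (sort edges by weight, add if no cycle):

Sorted edges by weight:
  (2,6) w=2
  (4,5) w=2
  (1,4) w=3
  (3,4) w=3
  (3,6) w=4
  (1,5) w=6
  (1,3) w=7
  (2,5) w=7

Add edge (2,6) w=2 -- no cycle. Running total: 2
Add edge (4,5) w=2 -- no cycle. Running total: 4
Add edge (1,4) w=3 -- no cycle. Running total: 7
Add edge (3,4) w=3 -- no cycle. Running total: 10
Add edge (3,6) w=4 -- no cycle. Running total: 14

MST edges: (2,6,w=2), (4,5,w=2), (1,4,w=3), (3,4,w=3), (3,6,w=4)
Total MST weight: 2 + 2 + 3 + 3 + 4 = 14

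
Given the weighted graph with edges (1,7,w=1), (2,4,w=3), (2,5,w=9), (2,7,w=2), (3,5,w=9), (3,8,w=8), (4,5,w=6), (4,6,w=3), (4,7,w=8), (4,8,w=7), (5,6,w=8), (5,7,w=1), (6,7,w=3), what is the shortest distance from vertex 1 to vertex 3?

Step 1: Build adjacency list with weights:
  1: 7(w=1)
  2: 4(w=3), 5(w=9), 7(w=2)
  3: 5(w=9), 8(w=8)
  4: 2(w=3), 5(w=6), 6(w=3), 7(w=8), 8(w=7)
  5: 2(w=9), 3(w=9), 4(w=6), 6(w=8), 7(w=1)
  6: 4(w=3), 5(w=8), 7(w=3)
  7: 1(w=1), 2(w=2), 4(w=8), 5(w=1), 6(w=3)
  8: 3(w=8), 4(w=7)

Step 2: Apply Dijkstra's algorithm from vertex 1:
  Visit vertex 1 (distance=0)
    Update dist[7] = 1
  Visit vertex 7 (distance=1)
    Update dist[2] = 3
    Update dist[4] = 9
    Update dist[5] = 2
    Update dist[6] = 4
  Visit vertex 5 (distance=2)
    Update dist[3] = 11
    Update dist[4] = 8
  Visit vertex 2 (distance=3)
    Update dist[4] = 6
  Visit vertex 6 (distance=4)
  Visit vertex 4 (distance=6)
    Update dist[8] = 13
  Visit vertex 3 (distance=11)

Step 3: Shortest path: 1 -> 7 -> 5 -> 3
Total weight: 1 + 1 + 9 = 11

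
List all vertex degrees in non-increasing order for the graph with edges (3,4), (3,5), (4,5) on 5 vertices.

Step 1: Count edges incident to each vertex:
  deg(1) = 0 (neighbors: none)
  deg(2) = 0 (neighbors: none)
  deg(3) = 2 (neighbors: 4, 5)
  deg(4) = 2 (neighbors: 3, 5)
  deg(5) = 2 (neighbors: 3, 4)

Step 2: Sort degrees in non-increasing order:
  Degrees: [0, 0, 2, 2, 2] -> sorted: [2, 2, 2, 0, 0]

Degree sequence: [2, 2, 2, 0, 0]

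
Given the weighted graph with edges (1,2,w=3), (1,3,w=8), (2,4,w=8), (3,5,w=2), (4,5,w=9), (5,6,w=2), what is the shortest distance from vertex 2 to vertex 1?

Step 1: Build adjacency list with weights:
  1: 2(w=3), 3(w=8)
  2: 1(w=3), 4(w=8)
  3: 1(w=8), 5(w=2)
  4: 2(w=8), 5(w=9)
  5: 3(w=2), 4(w=9), 6(w=2)
  6: 5(w=2)

Step 2: Apply Dijkstra's algorithm from vertex 2:
  Visit vertex 2 (distance=0)
    Update dist[1] = 3
    Update dist[4] = 8
  Visit vertex 1 (distance=3)
    Update dist[3] = 11

Step 3: Shortest path: 2 -> 1
Total weight: 3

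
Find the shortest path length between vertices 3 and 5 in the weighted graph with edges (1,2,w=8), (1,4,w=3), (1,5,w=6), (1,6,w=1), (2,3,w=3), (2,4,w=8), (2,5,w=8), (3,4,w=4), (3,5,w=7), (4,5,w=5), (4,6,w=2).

Step 1: Build adjacency list with weights:
  1: 2(w=8), 4(w=3), 5(w=6), 6(w=1)
  2: 1(w=8), 3(w=3), 4(w=8), 5(w=8)
  3: 2(w=3), 4(w=4), 5(w=7)
  4: 1(w=3), 2(w=8), 3(w=4), 5(w=5), 6(w=2)
  5: 1(w=6), 2(w=8), 3(w=7), 4(w=5)
  6: 1(w=1), 4(w=2)

Step 2: Apply Dijkstra's algorithm from vertex 3:
  Visit vertex 3 (distance=0)
    Update dist[2] = 3
    Update dist[4] = 4
    Update dist[5] = 7
  Visit vertex 2 (distance=3)
    Update dist[1] = 11
  Visit vertex 4 (distance=4)
    Update dist[1] = 7
    Update dist[6] = 6
  Visit vertex 6 (distance=6)
  Visit vertex 1 (distance=7)
  Visit vertex 5 (distance=7)

Step 3: Shortest path: 3 -> 5
Total weight: 7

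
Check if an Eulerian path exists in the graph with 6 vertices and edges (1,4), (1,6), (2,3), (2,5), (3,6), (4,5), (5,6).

Step 1: Find the degree of each vertex:
  deg(1) = 2
  deg(2) = 2
  deg(3) = 2
  deg(4) = 2
  deg(5) = 3
  deg(6) = 3

Step 2: Count vertices with odd degree:
  Odd-degree vertices: 5, 6 (2 total)

Step 3: Apply Euler's theorem:
  - Eulerian circuit exists iff graph is connected and all vertices have even degree
  - Eulerian path exists iff graph is connected and has 0 or 2 odd-degree vertices

Graph is connected with exactly 2 odd-degree vertices (5, 6).
Eulerian path exists (starting and ending at the odd-degree vertices), but no Eulerian circuit.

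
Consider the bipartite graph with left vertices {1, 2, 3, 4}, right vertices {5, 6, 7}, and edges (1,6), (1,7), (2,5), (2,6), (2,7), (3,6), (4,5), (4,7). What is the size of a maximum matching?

Step 1: List the neighbors of each left vertex:
  1: 6, 7
  2: 5, 6, 7
  3: 6
  4: 5, 7

Step 2: Greedily match left vertices, then look for augmenting paths:
  Match 1 -- 6
  Match 2 -- 5
  Match 4 -- 7
  No augmenting path remains.

Step 3: Verify this is maximum:
  Matching size 3 = min(|L|, |R|) = min(4, 3), which is an upper bound, so this matching is maximum.

Maximum matching: {(1,6), (2,5), (4,7)}
Size: 3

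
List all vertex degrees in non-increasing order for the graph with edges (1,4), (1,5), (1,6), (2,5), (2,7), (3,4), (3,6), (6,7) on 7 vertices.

Step 1: Count edges incident to each vertex:
  deg(1) = 3 (neighbors: 4, 5, 6)
  deg(2) = 2 (neighbors: 5, 7)
  deg(3) = 2 (neighbors: 4, 6)
  deg(4) = 2 (neighbors: 1, 3)
  deg(5) = 2 (neighbors: 1, 2)
  deg(6) = 3 (neighbors: 1, 3, 7)
  deg(7) = 2 (neighbors: 2, 6)

Step 2: Sort degrees in non-increasing order:
  Degrees: [3, 2, 2, 2, 2, 3, 2] -> sorted: [3, 3, 2, 2, 2, 2, 2]

Degree sequence: [3, 3, 2, 2, 2, 2, 2]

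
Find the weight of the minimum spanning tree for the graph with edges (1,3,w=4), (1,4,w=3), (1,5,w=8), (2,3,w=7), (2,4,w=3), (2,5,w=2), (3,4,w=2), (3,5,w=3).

Apply Kruskal's algorithm (sort edges by weight, add if no cycle):

Sorted edges by weight:
  (2,5) w=2
  (3,4) w=2
  (1,4) w=3
  (2,4) w=3
  (3,5) w=3
  (1,3) w=4
  (2,3) w=7
  (1,5) w=8

Add edge (2,5) w=2 -- no cycle. Running total: 2
Add edge (3,4) w=2 -- no cycle. Running total: 4
Add edge (1,4) w=3 -- no cycle. Running total: 7
Add edge (2,4) w=3 -- no cycle. Running total: 10

MST edges: (2,5,w=2), (3,4,w=2), (1,4,w=3), (2,4,w=3)
Total MST weight: 2 + 2 + 3 + 3 = 10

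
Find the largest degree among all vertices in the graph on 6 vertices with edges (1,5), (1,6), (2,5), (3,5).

Step 1: Count edges incident to each vertex:
  deg(1) = 2 (neighbors: 5, 6)
  deg(2) = 1 (neighbors: 5)
  deg(3) = 1 (neighbors: 5)
  deg(4) = 0 (neighbors: none)
  deg(5) = 3 (neighbors: 1, 2, 3)
  deg(6) = 1 (neighbors: 1)

Step 2: Find maximum:
  max(2, 1, 1, 0, 3, 1) = 3 (vertex 5)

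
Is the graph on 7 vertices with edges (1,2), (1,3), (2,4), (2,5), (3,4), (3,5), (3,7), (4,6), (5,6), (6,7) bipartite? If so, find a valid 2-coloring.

Step 1: Attempt 2-coloring using BFS:
  Start at vertex 1, assign color 0
  Color vertex 2 with color 1 (neighbor of 1)
  Color vertex 3 with color 1 (neighbor of 1)
  Color vertex 4 with color 0 (neighbor of 2)
  Color vertex 5 with color 0 (neighbor of 2)
  Color vertex 7 with color 0 (neighbor of 3)
  Color vertex 6 with color 1 (neighbor of 4)

Step 2: 2-coloring succeeded. No conflicts found.
  Set A (color 0): {1, 4, 5, 7}
  Set B (color 1): {2, 3, 6}

The graph is bipartite with partition {1, 4, 5, 7}, {2, 3, 6}.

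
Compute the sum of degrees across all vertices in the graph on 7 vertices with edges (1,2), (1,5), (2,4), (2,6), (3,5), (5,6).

Step 1: Count edges incident to each vertex:
  deg(1) = 2 (neighbors: 2, 5)
  deg(2) = 3 (neighbors: 1, 4, 6)
  deg(3) = 1 (neighbors: 5)
  deg(4) = 1 (neighbors: 2)
  deg(5) = 3 (neighbors: 1, 3, 6)
  deg(6) = 2 (neighbors: 2, 5)
  deg(7) = 0 (neighbors: none)

Step 2: Sum all degrees:
  2 + 3 + 1 + 1 + 3 + 2 + 0 = 12

Verification: sum of degrees = 2 * |E| = 2 * 6 = 12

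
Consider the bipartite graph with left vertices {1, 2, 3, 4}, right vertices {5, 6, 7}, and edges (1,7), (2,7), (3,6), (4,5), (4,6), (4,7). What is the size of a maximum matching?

Step 1: List the neighbors of each left vertex:
  1: 7
  2: 7
  3: 6
  4: 5, 6, 7

Step 2: Greedily match left vertices, then look for augmenting paths:
  Match 1 -- 7
  Match 3 -- 6
  Match 4 -- 5
  No augmenting path remains.

Step 3: Verify this is maximum:
  Matching size 3 = min(|L|, |R|) = min(4, 3), which is an upper bound, so this matching is maximum.

Maximum matching: {(1,7), (3,6), (4,5)}
Size: 3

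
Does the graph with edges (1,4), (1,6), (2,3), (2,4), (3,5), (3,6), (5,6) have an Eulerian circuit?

Step 1: Find the degree of each vertex:
  deg(1) = 2
  deg(2) = 2
  deg(3) = 3
  deg(4) = 2
  deg(5) = 2
  deg(6) = 3

Step 2: Count vertices with odd degree:
  Odd-degree vertices: 3, 6 (2 total)

Step 3: Apply Euler's theorem:
  - Eulerian circuit exists iff graph is connected and all vertices have even degree
  - Eulerian path exists iff graph is connected and has 0 or 2 odd-degree vertices

Graph is connected with exactly 2 odd-degree vertices (3, 6).
Eulerian path exists (starting and ending at the odd-degree vertices), but no Eulerian circuit.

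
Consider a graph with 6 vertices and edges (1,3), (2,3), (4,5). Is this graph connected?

Step 1: Build adjacency list from edges:
  1: 3
  2: 3
  3: 1, 2
  4: 5
  5: 4
  6: (none)

Step 2: Run BFS/DFS from vertex 1:
  Visited: {1, 3, 2}
  Reached 3 of 6 vertices

Step 3: Only 3 of 6 vertices reached. Graph is disconnected.
Connected components: {1, 2, 3}, {4, 5}, {6}
Answer: No, the graph is not connected (3 components).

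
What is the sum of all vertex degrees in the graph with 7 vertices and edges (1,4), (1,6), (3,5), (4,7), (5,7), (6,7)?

Step 1: Count edges incident to each vertex:
  deg(1) = 2 (neighbors: 4, 6)
  deg(2) = 0 (neighbors: none)
  deg(3) = 1 (neighbors: 5)
  deg(4) = 2 (neighbors: 1, 7)
  deg(5) = 2 (neighbors: 3, 7)
  deg(6) = 2 (neighbors: 1, 7)
  deg(7) = 3 (neighbors: 4, 5, 6)

Step 2: Sum all degrees:
  2 + 0 + 1 + 2 + 2 + 2 + 3 = 12

Verification: sum of degrees = 2 * |E| = 2 * 6 = 12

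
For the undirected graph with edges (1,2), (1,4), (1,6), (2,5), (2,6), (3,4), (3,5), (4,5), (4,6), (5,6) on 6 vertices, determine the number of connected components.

Step 1: Build adjacency list from edges:
  1: 2, 4, 6
  2: 1, 5, 6
  3: 4, 5
  4: 1, 3, 5, 6
  5: 2, 3, 4, 6
  6: 1, 2, 4, 5

Step 2: Run BFS/DFS from vertex 1:
  Visited: {1, 2, 4, 6, 5, 3}
  Reached 6 of 6 vertices

Step 3: All 6 vertices reached from vertex 1, so the graph is connected.
Number of connected components: 1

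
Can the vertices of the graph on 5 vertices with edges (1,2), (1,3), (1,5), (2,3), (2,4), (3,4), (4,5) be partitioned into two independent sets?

Step 1: Attempt 2-coloring using BFS:
  Start at vertex 1, assign color 0
  Color vertex 2 with color 1 (neighbor of 1)
  Color vertex 3 with color 1 (neighbor of 1)
  Color vertex 5 with color 1 (neighbor of 1)

Step 2: Conflict found! Vertices 2 and 3 are adjacent but have the same color.
This means the graph contains an odd cycle.

The graph is NOT bipartite.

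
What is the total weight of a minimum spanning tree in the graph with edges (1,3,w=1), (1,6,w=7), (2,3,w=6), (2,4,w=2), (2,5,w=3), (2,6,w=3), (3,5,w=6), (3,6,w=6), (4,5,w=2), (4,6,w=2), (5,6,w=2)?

Apply Kruskal's algorithm (sort edges by weight, add if no cycle):

Sorted edges by weight:
  (1,3) w=1
  (2,4) w=2
  (4,5) w=2
  (4,6) w=2
  (5,6) w=2
  (2,5) w=3
  (2,6) w=3
  (2,3) w=6
  (3,5) w=6
  (3,6) w=6
  (1,6) w=7

Add edge (1,3) w=1 -- no cycle. Running total: 1
Add edge (2,4) w=2 -- no cycle. Running total: 3
Add edge (4,5) w=2 -- no cycle. Running total: 5
Add edge (4,6) w=2 -- no cycle. Running total: 7
Skip edge (5,6) w=2 -- would create cycle
Skip edge (2,5) w=3 -- would create cycle
Skip edge (2,6) w=3 -- would create cycle
Add edge (2,3) w=6 -- no cycle. Running total: 13

MST edges: (1,3,w=1), (2,4,w=2), (4,5,w=2), (4,6,w=2), (2,3,w=6)
Total MST weight: 1 + 2 + 2 + 2 + 6 = 13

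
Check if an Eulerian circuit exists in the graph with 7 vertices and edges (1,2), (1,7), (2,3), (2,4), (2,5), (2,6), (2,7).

Step 1: Find the degree of each vertex:
  deg(1) = 2
  deg(2) = 6
  deg(3) = 1
  deg(4) = 1
  deg(5) = 1
  deg(6) = 1
  deg(7) = 2

Step 2: Count vertices with odd degree:
  Odd-degree vertices: 3, 4, 5, 6 (4 total)

Step 3: Apply Euler's theorem:
  - Eulerian circuit exists iff graph is connected and all vertices have even degree
  - Eulerian path exists iff graph is connected and has 0 or 2 odd-degree vertices

Graph has 4 odd-degree vertices (need 0 or 2).
Neither Eulerian path nor Eulerian circuit exists.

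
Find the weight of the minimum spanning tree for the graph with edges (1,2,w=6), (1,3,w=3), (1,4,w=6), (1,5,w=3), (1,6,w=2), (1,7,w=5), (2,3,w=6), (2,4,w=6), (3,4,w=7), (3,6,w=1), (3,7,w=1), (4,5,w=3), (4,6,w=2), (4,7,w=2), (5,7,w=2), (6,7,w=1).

Apply Kruskal's algorithm (sort edges by weight, add if no cycle):

Sorted edges by weight:
  (3,6) w=1
  (3,7) w=1
  (6,7) w=1
  (1,6) w=2
  (4,6) w=2
  (4,7) w=2
  (5,7) w=2
  (1,3) w=3
  (1,5) w=3
  (4,5) w=3
  (1,7) w=5
  (1,2) w=6
  (1,4) w=6
  (2,4) w=6
  (2,3) w=6
  (3,4) w=7

Add edge (3,6) w=1 -- no cycle. Running total: 1
Add edge (3,7) w=1 -- no cycle. Running total: 2
Skip edge (6,7) w=1 -- would create cycle
Add edge (1,6) w=2 -- no cycle. Running total: 4
Add edge (4,6) w=2 -- no cycle. Running total: 6
Skip edge (4,7) w=2 -- would create cycle
Add edge (5,7) w=2 -- no cycle. Running total: 8
Skip edge (1,3) w=3 -- would create cycle
Skip edge (1,5) w=3 -- would create cycle
Skip edge (4,5) w=3 -- would create cycle
Skip edge (1,7) w=5 -- would create cycle
Add edge (1,2) w=6 -- no cycle. Running total: 14

MST edges: (3,6,w=1), (3,7,w=1), (1,6,w=2), (4,6,w=2), (5,7,w=2), (1,2,w=6)
Total MST weight: 1 + 1 + 2 + 2 + 2 + 6 = 14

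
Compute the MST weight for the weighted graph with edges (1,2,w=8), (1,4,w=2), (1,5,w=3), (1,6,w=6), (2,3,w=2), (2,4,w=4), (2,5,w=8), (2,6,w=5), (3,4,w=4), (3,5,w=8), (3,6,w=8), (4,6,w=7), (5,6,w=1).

Apply Kruskal's algorithm (sort edges by weight, add if no cycle):

Sorted edges by weight:
  (5,6) w=1
  (1,4) w=2
  (2,3) w=2
  (1,5) w=3
  (2,4) w=4
  (3,4) w=4
  (2,6) w=5
  (1,6) w=6
  (4,6) w=7
  (1,2) w=8
  (2,5) w=8
  (3,5) w=8
  (3,6) w=8

Add edge (5,6) w=1 -- no cycle. Running total: 1
Add edge (1,4) w=2 -- no cycle. Running total: 3
Add edge (2,3) w=2 -- no cycle. Running total: 5
Add edge (1,5) w=3 -- no cycle. Running total: 8
Add edge (2,4) w=4 -- no cycle. Running total: 12

MST edges: (5,6,w=1), (1,4,w=2), (2,3,w=2), (1,5,w=3), (2,4,w=4)
Total MST weight: 1 + 2 + 2 + 3 + 4 = 12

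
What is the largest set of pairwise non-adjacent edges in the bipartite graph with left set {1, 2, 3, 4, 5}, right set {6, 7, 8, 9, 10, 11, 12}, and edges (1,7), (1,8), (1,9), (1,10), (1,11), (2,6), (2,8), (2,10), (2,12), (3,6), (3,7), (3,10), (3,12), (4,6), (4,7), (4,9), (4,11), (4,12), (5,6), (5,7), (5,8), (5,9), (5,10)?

Step 1: List the neighbors of each left vertex:
  1: 7, 8, 9, 10, 11
  2: 6, 8, 10, 12
  3: 6, 7, 10, 12
  4: 6, 7, 9, 11, 12
  5: 6, 7, 8, 9, 10

Step 2: Greedily match left vertices, then look for augmenting paths:
  Match 1 -- 7
  Match 2 -- 6
  Match 3 -- 10
  Match 4 -- 9
  Match 5 -- 8
  No augmenting path remains.

Step 3: Verify this is maximum:
  Matching size 5 = min(|L|, |R|) = min(5, 7), which is an upper bound, so this matching is maximum.

Maximum matching: {(1,7), (2,6), (3,10), (4,9), (5,8)}
Size: 5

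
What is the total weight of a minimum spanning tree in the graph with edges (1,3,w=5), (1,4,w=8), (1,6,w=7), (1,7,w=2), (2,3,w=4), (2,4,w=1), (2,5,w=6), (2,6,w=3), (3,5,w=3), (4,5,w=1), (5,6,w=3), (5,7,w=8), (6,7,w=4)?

Apply Kruskal's algorithm (sort edges by weight, add if no cycle):

Sorted edges by weight:
  (2,4) w=1
  (4,5) w=1
  (1,7) w=2
  (2,6) w=3
  (3,5) w=3
  (5,6) w=3
  (2,3) w=4
  (6,7) w=4
  (1,3) w=5
  (2,5) w=6
  (1,6) w=7
  (1,4) w=8
  (5,7) w=8

Add edge (2,4) w=1 -- no cycle. Running total: 1
Add edge (4,5) w=1 -- no cycle. Running total: 2
Add edge (1,7) w=2 -- no cycle. Running total: 4
Add edge (2,6) w=3 -- no cycle. Running total: 7
Add edge (3,5) w=3 -- no cycle. Running total: 10
Skip edge (5,6) w=3 -- would create cycle
Skip edge (2,3) w=4 -- would create cycle
Add edge (6,7) w=4 -- no cycle. Running total: 14

MST edges: (2,4,w=1), (4,5,w=1), (1,7,w=2), (2,6,w=3), (3,5,w=3), (6,7,w=4)
Total MST weight: 1 + 1 + 2 + 3 + 3 + 4 = 14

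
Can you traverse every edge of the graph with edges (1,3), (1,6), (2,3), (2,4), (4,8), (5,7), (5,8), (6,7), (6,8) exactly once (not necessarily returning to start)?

Step 1: Find the degree of each vertex:
  deg(1) = 2
  deg(2) = 2
  deg(3) = 2
  deg(4) = 2
  deg(5) = 2
  deg(6) = 3
  deg(7) = 2
  deg(8) = 3

Step 2: Count vertices with odd degree:
  Odd-degree vertices: 6, 8 (2 total)

Step 3: Apply Euler's theorem:
  - Eulerian circuit exists iff graph is connected and all vertices have even degree
  - Eulerian path exists iff graph is connected and has 0 or 2 odd-degree vertices

Graph is connected with exactly 2 odd-degree vertices (6, 8).
Eulerian path exists (starting and ending at the odd-degree vertices), but no Eulerian circuit.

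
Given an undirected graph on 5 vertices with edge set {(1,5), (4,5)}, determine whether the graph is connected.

Step 1: Build adjacency list from edges:
  1: 5
  2: (none)
  3: (none)
  4: 5
  5: 1, 4

Step 2: Run BFS/DFS from vertex 1:
  Visited: {1, 5, 4}
  Reached 3 of 5 vertices

Step 3: Only 3 of 5 vertices reached. Graph is disconnected.
Connected components: {1, 4, 5}, {2}, {3}
Answer: No, the graph is not connected (3 components).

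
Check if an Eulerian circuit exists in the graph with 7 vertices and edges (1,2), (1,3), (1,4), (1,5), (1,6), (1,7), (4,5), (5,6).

Step 1: Find the degree of each vertex:
  deg(1) = 6
  deg(2) = 1
  deg(3) = 1
  deg(4) = 2
  deg(5) = 3
  deg(6) = 2
  deg(7) = 1

Step 2: Count vertices with odd degree:
  Odd-degree vertices: 2, 3, 5, 7 (4 total)

Step 3: Apply Euler's theorem:
  - Eulerian circuit exists iff graph is connected and all vertices have even degree
  - Eulerian path exists iff graph is connected and has 0 or 2 odd-degree vertices

Graph has 4 odd-degree vertices (need 0 or 2).
Neither Eulerian path nor Eulerian circuit exists.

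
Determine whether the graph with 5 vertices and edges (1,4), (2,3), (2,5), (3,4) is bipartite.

Step 1: Attempt 2-coloring using BFS:
  Start at vertex 1, assign color 0
  Color vertex 4 with color 1 (neighbor of 1)
  Color vertex 3 with color 0 (neighbor of 4)
  Color vertex 2 with color 1 (neighbor of 3)
  Color vertex 5 with color 0 (neighbor of 2)

Step 2: 2-coloring succeeded. No conflicts found.
  Set A (color 0): {1, 3, 5}
  Set B (color 1): {2, 4}

The graph is bipartite with partition {1, 3, 5}, {2, 4}.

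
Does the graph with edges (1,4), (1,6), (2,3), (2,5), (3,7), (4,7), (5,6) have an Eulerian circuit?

Step 1: Find the degree of each vertex:
  deg(1) = 2
  deg(2) = 2
  deg(3) = 2
  deg(4) = 2
  deg(5) = 2
  deg(6) = 2
  deg(7) = 2

Step 2: Count vertices with odd degree:
  All vertices have even degree (0 odd-degree vertices)

Step 3: Apply Euler's theorem:
  - Eulerian circuit exists iff graph is connected and all vertices have even degree
  - Eulerian path exists iff graph is connected and has 0 or 2 odd-degree vertices

Graph is connected with 0 odd-degree vertices.
Both Eulerian circuit and Eulerian path exist.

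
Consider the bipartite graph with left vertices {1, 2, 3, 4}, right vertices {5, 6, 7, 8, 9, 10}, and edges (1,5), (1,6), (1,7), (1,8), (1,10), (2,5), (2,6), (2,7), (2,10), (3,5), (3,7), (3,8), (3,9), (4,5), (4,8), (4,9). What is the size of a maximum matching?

Step 1: List the neighbors of each left vertex:
  1: 5, 6, 7, 8, 10
  2: 5, 6, 7, 10
  3: 5, 7, 8, 9
  4: 5, 8, 9

Step 2: Greedily match left vertices, then look for augmenting paths:
  Match 1 -- 5
  Match 2 -- 6
  Match 3 -- 7
  Match 4 -- 8
  No augmenting path remains.

Step 3: Verify this is maximum:
  Matching size 4 = min(|L|, |R|) = min(4, 6), which is an upper bound, so this matching is maximum.

Maximum matching: {(1,5), (2,6), (3,7), (4,8)}
Size: 4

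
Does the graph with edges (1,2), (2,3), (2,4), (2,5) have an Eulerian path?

Step 1: Find the degree of each vertex:
  deg(1) = 1
  deg(2) = 4
  deg(3) = 1
  deg(4) = 1
  deg(5) = 1

Step 2: Count vertices with odd degree:
  Odd-degree vertices: 1, 3, 4, 5 (4 total)

Step 3: Apply Euler's theorem:
  - Eulerian circuit exists iff graph is connected and all vertices have even degree
  - Eulerian path exists iff graph is connected and has 0 or 2 odd-degree vertices

Graph has 4 odd-degree vertices (need 0 or 2).
Neither Eulerian path nor Eulerian circuit exists.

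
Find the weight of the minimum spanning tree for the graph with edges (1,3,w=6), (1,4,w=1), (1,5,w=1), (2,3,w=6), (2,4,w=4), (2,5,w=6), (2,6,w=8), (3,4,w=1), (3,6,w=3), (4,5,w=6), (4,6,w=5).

Apply Kruskal's algorithm (sort edges by weight, add if no cycle):

Sorted edges by weight:
  (1,4) w=1
  (1,5) w=1
  (3,4) w=1
  (3,6) w=3
  (2,4) w=4
  (4,6) w=5
  (1,3) w=6
  (2,3) w=6
  (2,5) w=6
  (4,5) w=6
  (2,6) w=8

Add edge (1,4) w=1 -- no cycle. Running total: 1
Add edge (1,5) w=1 -- no cycle. Running total: 2
Add edge (3,4) w=1 -- no cycle. Running total: 3
Add edge (3,6) w=3 -- no cycle. Running total: 6
Add edge (2,4) w=4 -- no cycle. Running total: 10

MST edges: (1,4,w=1), (1,5,w=1), (3,4,w=1), (3,6,w=3), (2,4,w=4)
Total MST weight: 1 + 1 + 1 + 3 + 4 = 10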